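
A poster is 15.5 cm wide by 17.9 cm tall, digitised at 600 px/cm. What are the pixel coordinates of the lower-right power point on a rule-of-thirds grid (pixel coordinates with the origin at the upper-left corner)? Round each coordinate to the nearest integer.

In pixels the canvas is 15.5 × 600 = 9300 wide and 17.9 × 600 = 10740 tall.
The lower-right point is two-thirds across and two-thirds down:
x = 2 × 9300/3 ≈ 6200; y = 2 × 10740/3 ≈ 7160.

x = 6200 px, y = 7160 px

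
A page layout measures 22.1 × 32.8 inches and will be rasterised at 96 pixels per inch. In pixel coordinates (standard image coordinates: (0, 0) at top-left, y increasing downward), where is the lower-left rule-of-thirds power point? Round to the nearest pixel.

In pixels the canvas is 22.1 × 96 = 2121.6 wide and 32.8 × 96 = 3148.8 tall.
The lower-left point is one-third across and two-thirds down:
x = 1 × 2121.6/3 ≈ 707; y = 2 × 3148.8/3 ≈ 2099.

(707, 2099)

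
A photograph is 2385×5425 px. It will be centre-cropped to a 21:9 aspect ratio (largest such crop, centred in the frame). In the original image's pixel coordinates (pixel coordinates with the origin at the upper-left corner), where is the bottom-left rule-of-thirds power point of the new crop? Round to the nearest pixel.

x = 795 px, y = 2883 px

2385/5425 < 21/9, so the 21:9 crop keeps the full width 2385 and trims height to 2385 × 9/21 = 1022.14 px.
Top offset = (5425 − 1022.14)/2 = 2201.43 px; left offset = 0.
Bottom-left is one-third across and two-thirds down within the crop:
x = 0.00 + 1 × 2385.00/3 ≈ 795; y = 2201.43 + 2 × 1022.14/3 ≈ 2883.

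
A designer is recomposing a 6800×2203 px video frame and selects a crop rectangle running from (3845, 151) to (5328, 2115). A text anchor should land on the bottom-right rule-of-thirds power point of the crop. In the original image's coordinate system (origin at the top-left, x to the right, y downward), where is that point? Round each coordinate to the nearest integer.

Crop width = 5328 − 3845 = 1483 px; one third is 494.33 px.
Crop height = 2115 − 151 = 1964 px; one third is 654.67 px.
The bottom-right point is two-thirds across and two-thirds down within the crop:
x = 3845 + 2 × 494.33 ≈ 4834; y = 151 + 2 × 654.67 ≈ 1460.

x = 4834 px, y = 1460 px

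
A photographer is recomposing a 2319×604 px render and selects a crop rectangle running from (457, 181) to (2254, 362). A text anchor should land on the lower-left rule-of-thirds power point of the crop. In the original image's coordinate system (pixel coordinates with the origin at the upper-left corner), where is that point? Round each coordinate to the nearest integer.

Crop width = 2254 − 457 = 1797 px; one third is 599.00 px.
Crop height = 362 − 181 = 181 px; one third is 60.33 px.
The lower-left point is one-third across and two-thirds down within the crop:
x = 457 + 1 × 599.00 ≈ 1056; y = 181 + 2 × 60.33 ≈ 302.

x = 1056 px, y = 302 px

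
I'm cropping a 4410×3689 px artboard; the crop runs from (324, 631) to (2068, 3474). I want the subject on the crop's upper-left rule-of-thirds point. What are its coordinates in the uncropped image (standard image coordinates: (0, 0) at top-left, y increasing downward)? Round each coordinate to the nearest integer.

x = 905 px, y = 1579 px

Crop width = 2068 − 324 = 1744 px; one third is 581.33 px.
Crop height = 3474 − 631 = 2843 px; one third is 947.67 px.
The upper-left point is one-third across and one-third down within the crop:
x = 324 + 1 × 581.33 ≈ 905; y = 631 + 1 × 947.67 ≈ 1579.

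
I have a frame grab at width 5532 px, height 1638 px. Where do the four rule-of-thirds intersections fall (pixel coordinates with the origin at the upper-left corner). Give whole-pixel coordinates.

(1844, 546), (3688, 546), (1844, 1092), (3688, 1092)

One third of 5532 is 1844; one third of 1638 is 546.
Vertical third lines at x = 1844 and x = 3688; horizontal third lines at y = 546 and y = 1092.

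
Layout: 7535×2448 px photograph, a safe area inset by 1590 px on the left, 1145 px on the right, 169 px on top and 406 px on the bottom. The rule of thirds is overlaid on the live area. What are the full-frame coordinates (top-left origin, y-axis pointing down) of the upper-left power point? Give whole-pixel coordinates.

Content width = 7535 − 1590 − 1145 = 4800 px; content height = 2448 − 169 − 406 = 1873 px.
Upper-left is one-third across and one-third down within the live area.
x = 1590 + 1 × 4800/3 = 1590 + 1600.00 ≈ 3190
y = 169 + 1 × 1873/3 = 169 + 624.33 ≈ 793

x = 3190 px, y = 793 px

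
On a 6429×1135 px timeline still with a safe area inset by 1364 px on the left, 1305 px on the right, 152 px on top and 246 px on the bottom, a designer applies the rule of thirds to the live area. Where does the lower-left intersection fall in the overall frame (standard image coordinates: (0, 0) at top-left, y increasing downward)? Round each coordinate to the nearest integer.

x = 2617 px, y = 643 px

Content width = 6429 − 1364 − 1305 = 3760 px; content height = 1135 − 152 − 246 = 737 px.
Lower-left is one-third across and two-thirds down within the live area.
x = 1364 + 1 × 3760/3 = 1364 + 1253.33 ≈ 2617
y = 152 + 2 × 737/3 = 152 + 491.33 ≈ 643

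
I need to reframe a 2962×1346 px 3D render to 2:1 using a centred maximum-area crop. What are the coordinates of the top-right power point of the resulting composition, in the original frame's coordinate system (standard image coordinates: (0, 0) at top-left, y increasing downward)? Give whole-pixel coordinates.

2962/1346 > 2/1, so the 2:1 crop keeps the full height 1346 and trims width to 1346 × 2/1 = 2692.00 px.
Left offset = (2962 − 2692.00)/2 = 135.00 px; top offset = 0.
Top-right is two-thirds across and one-third down within the crop:
x = 135.00 + 2 × 2692.00/3 ≈ 1930; y = 0.00 + 1 × 1346.00/3 ≈ 449.

x = 1930 px, y = 449 px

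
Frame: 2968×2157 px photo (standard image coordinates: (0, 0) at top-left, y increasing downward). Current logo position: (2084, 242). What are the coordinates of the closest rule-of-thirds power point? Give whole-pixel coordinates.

x = 1979 px, y = 719 px

Third lines: x ∈ {989, 1979}, y ∈ {719, 1438}.
2084 is closer to x = 1979; 242 is closer to y = 719.
So the nearest intersection is the upper-right power point.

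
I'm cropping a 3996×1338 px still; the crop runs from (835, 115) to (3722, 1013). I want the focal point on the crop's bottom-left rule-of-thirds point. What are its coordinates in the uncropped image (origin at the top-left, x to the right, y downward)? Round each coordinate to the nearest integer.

Crop width = 3722 − 835 = 2887 px; one third is 962.33 px.
Crop height = 1013 − 115 = 898 px; one third is 299.33 px.
The bottom-left point is one-third across and two-thirds down within the crop:
x = 835 + 1 × 962.33 ≈ 1797; y = 115 + 2 × 299.33 ≈ 714.

(1797, 714)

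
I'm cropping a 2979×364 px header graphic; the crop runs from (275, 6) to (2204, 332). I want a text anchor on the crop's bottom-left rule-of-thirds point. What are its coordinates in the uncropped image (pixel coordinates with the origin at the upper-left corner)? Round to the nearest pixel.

Crop width = 2204 − 275 = 1929 px; one third is 643.00 px.
Crop height = 332 − 6 = 326 px; one third is 108.67 px.
The bottom-left point is one-third across and two-thirds down within the crop:
x = 275 + 1 × 643.00 ≈ 918; y = 6 + 2 × 108.67 ≈ 223.

x = 918 px, y = 223 px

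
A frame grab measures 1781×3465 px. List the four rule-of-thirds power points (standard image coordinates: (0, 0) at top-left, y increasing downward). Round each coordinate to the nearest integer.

(594, 1155), (1187, 1155), (594, 2310), (1187, 2310)

One third of 1781 is 593.67; one third of 3465 is 1155.
Vertical third lines at x = 594 and x = 1187; horizontal third lines at y = 1155 and y = 2310.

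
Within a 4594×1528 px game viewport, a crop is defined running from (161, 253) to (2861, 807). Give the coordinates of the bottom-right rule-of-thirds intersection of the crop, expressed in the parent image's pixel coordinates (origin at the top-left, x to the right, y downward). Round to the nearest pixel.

Crop width = 2861 − 161 = 2700 px; one third is 900.00 px.
Crop height = 807 − 253 = 554 px; one third is 184.67 px.
The bottom-right point is two-thirds across and two-thirds down within the crop:
x = 161 + 2 × 900.00 ≈ 1961; y = 253 + 2 × 184.67 ≈ 622.

x = 1961 px, y = 622 px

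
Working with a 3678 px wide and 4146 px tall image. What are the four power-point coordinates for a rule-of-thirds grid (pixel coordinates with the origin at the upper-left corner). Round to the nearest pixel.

One third of 3678 is 1226; one third of 4146 is 1382.
Vertical third lines at x = 1226 and x = 2452; horizontal third lines at y = 1382 and y = 2764.

(1226, 1382), (2452, 1382), (1226, 2764), (2452, 2764)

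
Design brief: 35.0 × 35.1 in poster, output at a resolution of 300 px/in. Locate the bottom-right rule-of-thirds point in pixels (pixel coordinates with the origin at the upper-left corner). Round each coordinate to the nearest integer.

In pixels the canvas is 35.0 × 300 = 10500 wide and 35.1 × 300 = 10530 tall.
The bottom-right point is two-thirds across and two-thirds down:
x = 2 × 10500/3 ≈ 7000; y = 2 × 10530/3 ≈ 7020.

x = 7000 px, y = 7020 px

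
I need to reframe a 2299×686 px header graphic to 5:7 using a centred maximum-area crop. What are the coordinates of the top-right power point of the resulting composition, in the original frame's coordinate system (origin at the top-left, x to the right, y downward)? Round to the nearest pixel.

2299/686 > 5/7, so the 5:7 crop keeps the full height 686 and trims width to 686 × 5/7 = 490.00 px.
Left offset = (2299 − 490.00)/2 = 904.50 px; top offset = 0.
Top-right is two-thirds across and one-third down within the crop:
x = 904.50 + 2 × 490.00/3 ≈ 1231; y = 0.00 + 1 × 686.00/3 ≈ 229.

(1231, 229)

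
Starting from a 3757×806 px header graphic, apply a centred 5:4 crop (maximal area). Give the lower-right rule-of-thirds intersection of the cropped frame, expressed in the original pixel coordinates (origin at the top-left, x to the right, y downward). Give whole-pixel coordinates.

x = 2046 px, y = 537 px

3757/806 > 5/4, so the 5:4 crop keeps the full height 806 and trims width to 806 × 5/4 = 1007.50 px.
Left offset = (3757 − 1007.50)/2 = 1374.75 px; top offset = 0.
Lower-right is two-thirds across and two-thirds down within the crop:
x = 1374.75 + 2 × 1007.50/3 ≈ 2046; y = 0.00 + 2 × 806.00/3 ≈ 537.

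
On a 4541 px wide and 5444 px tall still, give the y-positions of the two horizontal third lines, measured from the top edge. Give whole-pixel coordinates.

5444 / 3 = 1814.67, so the horizontal lines sit at one and two thirds of 5444.

1815 px and 3629 px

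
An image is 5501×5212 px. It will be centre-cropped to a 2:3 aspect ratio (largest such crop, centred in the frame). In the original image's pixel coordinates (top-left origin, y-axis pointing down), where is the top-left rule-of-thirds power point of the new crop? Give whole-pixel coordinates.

(2171, 1737)

5501/5212 > 2/3, so the 2:3 crop keeps the full height 5212 and trims width to 5212 × 2/3 = 3474.67 px.
Left offset = (5501 − 3474.67)/2 = 1013.17 px; top offset = 0.
Top-left is one-third across and one-third down within the crop:
x = 1013.17 + 1 × 3474.67/3 ≈ 2171; y = 0.00 + 1 × 5212.00/3 ≈ 1737.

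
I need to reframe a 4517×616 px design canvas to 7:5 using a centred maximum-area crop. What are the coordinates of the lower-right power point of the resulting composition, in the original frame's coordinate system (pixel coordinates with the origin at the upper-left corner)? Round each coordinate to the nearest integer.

(2402, 411)

4517/616 > 7/5, so the 7:5 crop keeps the full height 616 and trims width to 616 × 7/5 = 862.40 px.
Left offset = (4517 − 862.40)/2 = 1827.30 px; top offset = 0.
Lower-right is two-thirds across and two-thirds down within the crop:
x = 1827.30 + 2 × 862.40/3 ≈ 2402; y = 0.00 + 2 × 616.00/3 ≈ 411.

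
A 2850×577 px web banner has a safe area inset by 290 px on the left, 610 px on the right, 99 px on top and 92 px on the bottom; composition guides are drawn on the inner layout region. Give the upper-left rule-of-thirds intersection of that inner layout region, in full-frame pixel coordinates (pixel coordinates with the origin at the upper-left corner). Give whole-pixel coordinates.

Content width = 2850 − 290 − 610 = 1950 px; content height = 577 − 99 − 92 = 386 px.
Upper-left is one-third across and one-third down within the inner layout region.
x = 290 + 1 × 1950/3 = 290 + 650.00 ≈ 940
y = 99 + 1 × 386/3 = 99 + 128.67 ≈ 228

x = 940 px, y = 228 px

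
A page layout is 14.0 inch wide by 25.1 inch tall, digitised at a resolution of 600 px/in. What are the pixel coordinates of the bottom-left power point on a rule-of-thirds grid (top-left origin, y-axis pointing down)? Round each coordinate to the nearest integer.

(2800, 10040)

In pixels the canvas is 14.0 × 600 = 8400 wide and 25.1 × 600 = 15060 tall.
The bottom-left point is one-third across and two-thirds down:
x = 1 × 8400/3 ≈ 2800; y = 2 × 15060/3 ≈ 10040.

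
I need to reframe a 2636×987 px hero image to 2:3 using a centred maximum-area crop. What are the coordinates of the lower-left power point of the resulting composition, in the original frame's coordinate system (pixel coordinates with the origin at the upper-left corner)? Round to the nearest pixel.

x = 1208 px, y = 658 px

2636/987 > 2/3, so the 2:3 crop keeps the full height 987 and trims width to 987 × 2/3 = 658.00 px.
Left offset = (2636 − 658.00)/2 = 989.00 px; top offset = 0.
Lower-left is one-third across and two-thirds down within the crop:
x = 989.00 + 1 × 658.00/3 ≈ 1208; y = 0.00 + 2 × 987.00/3 ≈ 658.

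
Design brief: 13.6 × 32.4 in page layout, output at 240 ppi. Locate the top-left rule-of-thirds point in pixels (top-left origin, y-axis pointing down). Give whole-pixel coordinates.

In pixels the canvas is 13.6 × 240 = 3264 wide and 32.4 × 240 = 7776 tall.
The top-left point is one-third across and one-third down:
x = 1 × 3264/3 ≈ 1088; y = 1 × 7776/3 ≈ 2592.

x = 1088 px, y = 2592 px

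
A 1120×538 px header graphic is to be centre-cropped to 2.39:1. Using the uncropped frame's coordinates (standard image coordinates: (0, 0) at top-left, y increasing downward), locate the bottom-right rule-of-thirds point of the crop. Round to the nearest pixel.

1120/538 < 2.39/1, so the 2.39:1 crop keeps the full width 1120 and trims height to 1120 × 1/2.39 = 468.62 px.
Top offset = (538 − 468.62)/2 = 34.69 px; left offset = 0.
Bottom-right is two-thirds across and two-thirds down within the crop:
x = 0.00 + 2 × 1120.00/3 ≈ 747; y = 34.69 + 2 × 468.62/3 ≈ 347.

x = 747 px, y = 347 px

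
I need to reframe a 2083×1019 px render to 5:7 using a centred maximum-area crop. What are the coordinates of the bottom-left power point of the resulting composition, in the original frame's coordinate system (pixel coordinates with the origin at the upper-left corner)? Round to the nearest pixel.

(920, 679)

2083/1019 > 5/7, so the 5:7 crop keeps the full height 1019 and trims width to 1019 × 5/7 = 727.86 px.
Left offset = (2083 − 727.86)/2 = 677.57 px; top offset = 0.
Bottom-left is one-third across and two-thirds down within the crop:
x = 677.57 + 1 × 727.86/3 ≈ 920; y = 0.00 + 2 × 1019.00/3 ≈ 679.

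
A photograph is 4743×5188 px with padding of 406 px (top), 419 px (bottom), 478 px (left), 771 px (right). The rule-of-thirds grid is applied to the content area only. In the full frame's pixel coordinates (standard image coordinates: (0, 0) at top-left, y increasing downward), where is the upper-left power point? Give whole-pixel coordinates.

Content width = 4743 − 478 − 771 = 3494 px; content height = 5188 − 406 − 419 = 4363 px.
Upper-left is one-third across and one-third down within the content area.
x = 478 + 1 × 3494/3 = 478 + 1164.67 ≈ 1643
y = 406 + 1 × 4363/3 = 406 + 1454.33 ≈ 1860

(1643, 1860)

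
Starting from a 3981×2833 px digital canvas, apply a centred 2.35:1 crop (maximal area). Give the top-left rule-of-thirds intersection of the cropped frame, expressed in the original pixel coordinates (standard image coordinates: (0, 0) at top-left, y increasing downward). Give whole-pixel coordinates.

(1327, 1134)

3981/2833 < 2.35/1, so the 2.35:1 crop keeps the full width 3981 and trims height to 3981 × 1/2.35 = 1694.04 px.
Top offset = (2833 − 1694.04)/2 = 569.48 px; left offset = 0.
Top-left is one-third across and one-third down within the crop:
x = 0.00 + 1 × 3981.00/3 ≈ 1327; y = 569.48 + 1 × 1694.04/3 ≈ 1134.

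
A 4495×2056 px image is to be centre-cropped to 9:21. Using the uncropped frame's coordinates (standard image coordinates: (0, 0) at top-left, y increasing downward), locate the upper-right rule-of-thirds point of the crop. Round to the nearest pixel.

(2394, 685)

4495/2056 > 9/21, so the 9:21 crop keeps the full height 2056 and trims width to 2056 × 9/21 = 881.14 px.
Left offset = (4495 − 881.14)/2 = 1806.93 px; top offset = 0.
Upper-right is two-thirds across and one-third down within the crop:
x = 1806.93 + 2 × 881.14/3 ≈ 2394; y = 0.00 + 1 × 2056.00/3 ≈ 685.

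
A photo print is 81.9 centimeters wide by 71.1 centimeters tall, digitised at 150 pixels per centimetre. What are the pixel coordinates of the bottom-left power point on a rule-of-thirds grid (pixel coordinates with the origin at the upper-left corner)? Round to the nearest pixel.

In pixels the canvas is 81.9 × 150 = 12285 wide and 71.1 × 150 = 10665 tall.
The bottom-left point is one-third across and two-thirds down:
x = 1 × 12285/3 ≈ 4095; y = 2 × 10665/3 ≈ 7110.

x = 4095 px, y = 7110 px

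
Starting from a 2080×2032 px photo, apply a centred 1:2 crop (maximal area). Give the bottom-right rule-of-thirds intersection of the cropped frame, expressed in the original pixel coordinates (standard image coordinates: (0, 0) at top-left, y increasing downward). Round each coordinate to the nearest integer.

x = 1209 px, y = 1355 px

2080/2032 > 1/2, so the 1:2 crop keeps the full height 2032 and trims width to 2032 × 1/2 = 1016.00 px.
Left offset = (2080 − 1016.00)/2 = 532.00 px; top offset = 0.
Bottom-right is two-thirds across and two-thirds down within the crop:
x = 532.00 + 2 × 1016.00/3 ≈ 1209; y = 0.00 + 2 × 2032.00/3 ≈ 1355.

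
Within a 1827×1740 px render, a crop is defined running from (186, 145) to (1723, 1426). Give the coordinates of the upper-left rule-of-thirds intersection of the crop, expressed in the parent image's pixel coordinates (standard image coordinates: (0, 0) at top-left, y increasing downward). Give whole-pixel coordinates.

Crop width = 1723 − 186 = 1537 px; one third is 512.33 px.
Crop height = 1426 − 145 = 1281 px; one third is 427.00 px.
The upper-left point is one-third across and one-third down within the crop:
x = 186 + 1 × 512.33 ≈ 698; y = 145 + 1 × 427.00 ≈ 572.

(698, 572)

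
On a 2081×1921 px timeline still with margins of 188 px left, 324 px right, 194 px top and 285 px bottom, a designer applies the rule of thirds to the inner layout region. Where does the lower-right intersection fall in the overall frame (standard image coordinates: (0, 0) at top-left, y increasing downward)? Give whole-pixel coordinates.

x = 1234 px, y = 1155 px

Content width = 2081 − 188 − 324 = 1569 px; content height = 1921 − 194 − 285 = 1442 px.
Lower-right is two-thirds across and two-thirds down within the inner layout region.
x = 188 + 2 × 1569/3 = 188 + 1046.00 ≈ 1234
y = 194 + 2 × 1442/3 = 194 + 961.33 ≈ 1155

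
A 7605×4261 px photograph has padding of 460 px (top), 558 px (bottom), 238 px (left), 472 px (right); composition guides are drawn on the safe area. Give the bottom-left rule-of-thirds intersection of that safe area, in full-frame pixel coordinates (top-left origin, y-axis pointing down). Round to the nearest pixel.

(2536, 2622)

Content width = 7605 − 238 − 472 = 6895 px; content height = 4261 − 460 − 558 = 3243 px.
Bottom-left is one-third across and two-thirds down within the safe area.
x = 238 + 1 × 6895/3 = 238 + 2298.33 ≈ 2536
y = 460 + 2 × 3243/3 = 460 + 2162.00 ≈ 2622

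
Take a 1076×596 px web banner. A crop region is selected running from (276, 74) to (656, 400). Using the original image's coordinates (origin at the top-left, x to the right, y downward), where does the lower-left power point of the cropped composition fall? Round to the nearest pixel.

x = 403 px, y = 291 px

Crop width = 656 − 276 = 380 px; one third is 126.67 px.
Crop height = 400 − 74 = 326 px; one third is 108.67 px.
The lower-left point is one-third across and two-thirds down within the crop:
x = 276 + 1 × 126.67 ≈ 403; y = 74 + 2 × 108.67 ≈ 291.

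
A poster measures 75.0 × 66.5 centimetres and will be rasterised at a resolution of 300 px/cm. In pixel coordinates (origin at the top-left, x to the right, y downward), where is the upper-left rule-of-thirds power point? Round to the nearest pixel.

In pixels the canvas is 75.0 × 300 = 22500 wide and 66.5 × 300 = 19950 tall.
The upper-left point is one-third across and one-third down:
x = 1 × 22500/3 ≈ 7500; y = 1 × 19950/3 ≈ 6650.

x = 7500 px, y = 6650 px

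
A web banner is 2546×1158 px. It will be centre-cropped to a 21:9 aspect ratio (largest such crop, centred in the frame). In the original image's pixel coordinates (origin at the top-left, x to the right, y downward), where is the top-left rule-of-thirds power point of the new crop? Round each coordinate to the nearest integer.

(849, 397)

2546/1158 < 21/9, so the 21:9 crop keeps the full width 2546 and trims height to 2546 × 9/21 = 1091.14 px.
Top offset = (1158 − 1091.14)/2 = 33.43 px; left offset = 0.
Top-left is one-third across and one-third down within the crop:
x = 0.00 + 1 × 2546.00/3 ≈ 849; y = 33.43 + 1 × 1091.14/3 ≈ 397.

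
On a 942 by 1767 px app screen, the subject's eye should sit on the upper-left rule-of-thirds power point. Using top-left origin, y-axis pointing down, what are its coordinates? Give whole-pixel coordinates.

The upper-left point sits one-third of the way across and one-third of the way down.
x = 1 × 942/3 ≈ 314; y = 1 × 1767/3 ≈ 589.

(314, 589)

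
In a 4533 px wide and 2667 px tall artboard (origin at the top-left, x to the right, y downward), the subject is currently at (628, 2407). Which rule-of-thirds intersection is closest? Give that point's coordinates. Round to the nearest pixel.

(1511, 1778)

Third lines: x ∈ {1511, 3022}, y ∈ {889, 1778}.
628 is closer to x = 1511; 2407 is closer to y = 1778.
So the nearest intersection is the lower-left power point.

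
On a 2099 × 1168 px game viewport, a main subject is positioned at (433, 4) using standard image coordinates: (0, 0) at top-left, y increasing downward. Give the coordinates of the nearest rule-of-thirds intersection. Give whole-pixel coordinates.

x = 700 px, y = 389 px

Third lines: x ∈ {700, 1399}, y ∈ {389, 779}.
433 is closer to x = 700; 4 is closer to y = 389.
So the nearest intersection is the upper-left power point.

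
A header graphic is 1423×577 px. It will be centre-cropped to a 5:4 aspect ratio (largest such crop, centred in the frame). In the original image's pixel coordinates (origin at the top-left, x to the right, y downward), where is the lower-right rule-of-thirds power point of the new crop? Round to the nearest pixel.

(832, 385)

1423/577 > 5/4, so the 5:4 crop keeps the full height 577 and trims width to 577 × 5/4 = 721.25 px.
Left offset = (1423 − 721.25)/2 = 350.88 px; top offset = 0.
Lower-right is two-thirds across and two-thirds down within the crop:
x = 350.88 + 2 × 721.25/3 ≈ 832; y = 0.00 + 2 × 577.00/3 ≈ 385.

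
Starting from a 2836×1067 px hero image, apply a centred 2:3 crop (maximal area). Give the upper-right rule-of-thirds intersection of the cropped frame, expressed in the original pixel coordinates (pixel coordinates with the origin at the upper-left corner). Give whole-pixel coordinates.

(1537, 356)

2836/1067 > 2/3, so the 2:3 crop keeps the full height 1067 and trims width to 1067 × 2/3 = 711.33 px.
Left offset = (2836 − 711.33)/2 = 1062.33 px; top offset = 0.
Upper-right is two-thirds across and one-third down within the crop:
x = 1062.33 + 2 × 711.33/3 ≈ 1537; y = 0.00 + 1 × 1067.00/3 ≈ 356.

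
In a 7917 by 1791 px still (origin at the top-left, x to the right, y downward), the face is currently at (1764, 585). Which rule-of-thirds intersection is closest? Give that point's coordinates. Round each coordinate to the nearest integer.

Third lines: x ∈ {2639, 5278}, y ∈ {597, 1194}.
1764 is closer to x = 2639; 585 is closer to y = 597.
So the nearest intersection is the upper-left power point.

x = 2639 px, y = 597 px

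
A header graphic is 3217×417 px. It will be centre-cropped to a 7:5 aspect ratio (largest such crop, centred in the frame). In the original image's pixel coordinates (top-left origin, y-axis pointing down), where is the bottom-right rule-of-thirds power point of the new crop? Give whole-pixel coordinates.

3217/417 > 7/5, so the 7:5 crop keeps the full height 417 and trims width to 417 × 7/5 = 583.80 px.
Left offset = (3217 − 583.80)/2 = 1316.60 px; top offset = 0.
Bottom-right is two-thirds across and two-thirds down within the crop:
x = 1316.60 + 2 × 583.80/3 ≈ 1706; y = 0.00 + 2 × 417.00/3 ≈ 278.

(1706, 278)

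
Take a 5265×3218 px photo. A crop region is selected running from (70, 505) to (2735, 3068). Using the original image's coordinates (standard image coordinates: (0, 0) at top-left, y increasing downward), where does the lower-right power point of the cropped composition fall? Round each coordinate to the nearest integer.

Crop width = 2735 − 70 = 2665 px; one third is 888.33 px.
Crop height = 3068 − 505 = 2563 px; one third is 854.33 px.
The lower-right point is two-thirds across and two-thirds down within the crop:
x = 70 + 2 × 888.33 ≈ 1847; y = 505 + 2 × 854.33 ≈ 2214.

(1847, 2214)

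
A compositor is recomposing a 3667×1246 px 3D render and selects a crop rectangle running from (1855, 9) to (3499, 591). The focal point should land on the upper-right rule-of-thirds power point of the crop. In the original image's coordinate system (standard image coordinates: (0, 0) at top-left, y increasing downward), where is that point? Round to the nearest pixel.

Crop width = 3499 − 1855 = 1644 px; one third is 548.00 px.
Crop height = 591 − 9 = 582 px; one third is 194.00 px.
The upper-right point is two-thirds across and one-third down within the crop:
x = 1855 + 2 × 548.00 ≈ 2951; y = 9 + 1 × 194.00 ≈ 203.

(2951, 203)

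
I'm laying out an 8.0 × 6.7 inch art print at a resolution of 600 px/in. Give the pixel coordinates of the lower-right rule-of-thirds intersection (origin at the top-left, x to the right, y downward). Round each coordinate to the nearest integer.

(3200, 2680)

In pixels the canvas is 8.0 × 600 = 4800 wide and 6.7 × 600 = 4020 tall.
The lower-right point is two-thirds across and two-thirds down:
x = 2 × 4800/3 ≈ 3200; y = 2 × 4020/3 ≈ 2680.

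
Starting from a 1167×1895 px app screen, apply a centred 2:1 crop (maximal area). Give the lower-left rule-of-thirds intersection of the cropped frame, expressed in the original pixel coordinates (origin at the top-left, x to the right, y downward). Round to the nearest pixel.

x = 389 px, y = 1045 px

1167/1895 < 2/1, so the 2:1 crop keeps the full width 1167 and trims height to 1167 × 1/2 = 583.50 px.
Top offset = (1895 − 583.50)/2 = 655.75 px; left offset = 0.
Lower-left is one-third across and two-thirds down within the crop:
x = 0.00 + 1 × 1167.00/3 ≈ 389; y = 655.75 + 2 × 583.50/3 ≈ 1045.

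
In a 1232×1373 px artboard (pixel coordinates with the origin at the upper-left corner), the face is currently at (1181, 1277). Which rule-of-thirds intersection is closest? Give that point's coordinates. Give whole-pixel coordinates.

Third lines: x ∈ {411, 821}, y ∈ {458, 915}.
1181 is closer to x = 821; 1277 is closer to y = 915.
So the nearest intersection is the lower-right power point.

x = 821 px, y = 915 px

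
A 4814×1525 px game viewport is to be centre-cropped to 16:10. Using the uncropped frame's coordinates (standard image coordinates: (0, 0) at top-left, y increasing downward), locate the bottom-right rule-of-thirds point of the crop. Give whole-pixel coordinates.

x = 2814 px, y = 1017 px

4814/1525 > 16/10, so the 16:10 crop keeps the full height 1525 and trims width to 1525 × 16/10 = 2440.00 px.
Left offset = (4814 − 2440.00)/2 = 1187.00 px; top offset = 0.
Bottom-right is two-thirds across and two-thirds down within the crop:
x = 1187.00 + 2 × 2440.00/3 ≈ 2814; y = 0.00 + 2 × 1525.00/3 ≈ 1017.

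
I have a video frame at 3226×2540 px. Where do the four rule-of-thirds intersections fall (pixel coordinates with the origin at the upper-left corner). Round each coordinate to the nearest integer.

(1075, 847), (2151, 847), (1075, 1693), (2151, 1693)

One third of 3226 is 1075.33; one third of 2540 is 846.67.
Vertical third lines at x = 1075 and x = 2151; horizontal third lines at y = 847 and y = 1693.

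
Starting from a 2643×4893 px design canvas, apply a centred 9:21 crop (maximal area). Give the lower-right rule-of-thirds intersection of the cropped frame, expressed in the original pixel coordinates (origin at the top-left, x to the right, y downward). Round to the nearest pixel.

2643/4893 > 9/21, so the 9:21 crop keeps the full height 4893 and trims width to 4893 × 9/21 = 2097.00 px.
Left offset = (2643 − 2097.00)/2 = 273.00 px; top offset = 0.
Lower-right is two-thirds across and two-thirds down within the crop:
x = 273.00 + 2 × 2097.00/3 ≈ 1671; y = 0.00 + 2 × 4893.00/3 ≈ 3262.

(1671, 3262)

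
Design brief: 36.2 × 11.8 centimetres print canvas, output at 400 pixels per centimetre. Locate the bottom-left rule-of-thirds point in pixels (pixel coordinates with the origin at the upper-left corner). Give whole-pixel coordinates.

(4827, 3147)

In pixels the canvas is 36.2 × 400 = 14480 wide and 11.8 × 400 = 4720 tall.
The bottom-left point is one-third across and two-thirds down:
x = 1 × 14480/3 ≈ 4827; y = 2 × 4720/3 ≈ 3147.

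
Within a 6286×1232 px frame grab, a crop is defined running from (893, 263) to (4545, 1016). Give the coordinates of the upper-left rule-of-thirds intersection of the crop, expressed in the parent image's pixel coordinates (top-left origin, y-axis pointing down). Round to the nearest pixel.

x = 2110 px, y = 514 px

Crop width = 4545 − 893 = 3652 px; one third is 1217.33 px.
Crop height = 1016 − 263 = 753 px; one third is 251.00 px.
The upper-left point is one-third across and one-third down within the crop:
x = 893 + 1 × 1217.33 ≈ 2110; y = 263 + 1 × 251.00 ≈ 514.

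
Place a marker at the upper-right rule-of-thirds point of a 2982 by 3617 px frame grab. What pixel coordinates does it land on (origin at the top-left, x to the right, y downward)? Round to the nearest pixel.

x = 1988 px, y = 1206 px

The upper-right point sits two-thirds of the way across and one-third of the way down.
x = 2 × 2982/3 ≈ 1988; y = 1 × 3617/3 ≈ 1206.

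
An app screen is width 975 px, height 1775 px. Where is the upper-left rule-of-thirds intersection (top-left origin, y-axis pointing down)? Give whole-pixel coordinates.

The upper-left point sits one-third of the way across and one-third of the way down.
x = 1 × 975/3 ≈ 325; y = 1 × 1775/3 ≈ 592.

x = 325 px, y = 592 px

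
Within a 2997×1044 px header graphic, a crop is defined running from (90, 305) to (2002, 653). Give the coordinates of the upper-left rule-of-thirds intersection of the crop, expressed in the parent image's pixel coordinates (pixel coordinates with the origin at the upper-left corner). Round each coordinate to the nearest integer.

(727, 421)

Crop width = 2002 − 90 = 1912 px; one third is 637.33 px.
Crop height = 653 − 305 = 348 px; one third is 116.00 px.
The upper-left point is one-third across and one-third down within the crop:
x = 90 + 1 × 637.33 ≈ 727; y = 305 + 1 × 116.00 ≈ 421.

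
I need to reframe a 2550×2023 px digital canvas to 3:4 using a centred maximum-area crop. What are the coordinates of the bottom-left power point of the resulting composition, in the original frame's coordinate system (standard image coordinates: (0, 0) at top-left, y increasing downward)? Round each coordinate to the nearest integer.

2550/2023 > 3/4, so the 3:4 crop keeps the full height 2023 and trims width to 2023 × 3/4 = 1517.25 px.
Left offset = (2550 − 1517.25)/2 = 516.38 px; top offset = 0.
Bottom-left is one-third across and two-thirds down within the crop:
x = 516.38 + 1 × 1517.25/3 ≈ 1022; y = 0.00 + 2 × 2023.00/3 ≈ 1349.

x = 1022 px, y = 1349 px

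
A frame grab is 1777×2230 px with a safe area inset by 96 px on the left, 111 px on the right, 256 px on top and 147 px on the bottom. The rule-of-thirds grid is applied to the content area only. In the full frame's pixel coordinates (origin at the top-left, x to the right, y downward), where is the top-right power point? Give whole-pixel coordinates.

x = 1143 px, y = 865 px

Content width = 1777 − 96 − 111 = 1570 px; content height = 2230 − 256 − 147 = 1827 px.
Top-right is two-thirds across and one-third down within the content area.
x = 96 + 2 × 1570/3 = 96 + 1046.67 ≈ 1143
y = 256 + 1 × 1827/3 = 256 + 609.00 ≈ 865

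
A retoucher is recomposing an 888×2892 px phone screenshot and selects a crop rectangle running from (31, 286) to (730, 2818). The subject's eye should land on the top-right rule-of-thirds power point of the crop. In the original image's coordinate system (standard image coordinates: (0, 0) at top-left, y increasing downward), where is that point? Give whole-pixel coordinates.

x = 497 px, y = 1130 px

Crop width = 730 − 31 = 699 px; one third is 233.00 px.
Crop height = 2818 − 286 = 2532 px; one third is 844.00 px.
The top-right point is two-thirds across and one-third down within the crop:
x = 31 + 2 × 233.00 ≈ 497; y = 286 + 1 × 844.00 ≈ 1130.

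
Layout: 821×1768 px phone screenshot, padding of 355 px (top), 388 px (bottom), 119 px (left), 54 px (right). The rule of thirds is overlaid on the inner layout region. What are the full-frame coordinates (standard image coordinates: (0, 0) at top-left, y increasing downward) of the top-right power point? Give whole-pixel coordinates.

Content width = 821 − 119 − 54 = 648 px; content height = 1768 − 355 − 388 = 1025 px.
Top-right is two-thirds across and one-third down within the inner layout region.
x = 119 + 2 × 648/3 = 119 + 432.00 ≈ 551
y = 355 + 1 × 1025/3 = 355 + 341.67 ≈ 697

(551, 697)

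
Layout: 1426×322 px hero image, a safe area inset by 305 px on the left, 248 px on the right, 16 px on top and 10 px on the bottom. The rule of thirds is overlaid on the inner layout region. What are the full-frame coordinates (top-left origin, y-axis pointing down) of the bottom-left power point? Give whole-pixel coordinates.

Content width = 1426 − 305 − 248 = 873 px; content height = 322 − 16 − 10 = 296 px.
Bottom-left is one-third across and two-thirds down within the inner layout region.
x = 305 + 1 × 873/3 = 305 + 291.00 ≈ 596
y = 16 + 2 × 296/3 = 16 + 197.33 ≈ 213

(596, 213)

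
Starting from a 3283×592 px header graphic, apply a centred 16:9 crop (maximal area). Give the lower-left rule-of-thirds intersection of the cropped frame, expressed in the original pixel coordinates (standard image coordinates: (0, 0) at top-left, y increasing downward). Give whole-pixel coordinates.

3283/592 > 16/9, so the 16:9 crop keeps the full height 592 and trims width to 592 × 16/9 = 1052.44 px.
Left offset = (3283 − 1052.44)/2 = 1115.28 px; top offset = 0.
Lower-left is one-third across and two-thirds down within the crop:
x = 1115.28 + 1 × 1052.44/3 ≈ 1466; y = 0.00 + 2 × 592.00/3 ≈ 395.

x = 1466 px, y = 395 px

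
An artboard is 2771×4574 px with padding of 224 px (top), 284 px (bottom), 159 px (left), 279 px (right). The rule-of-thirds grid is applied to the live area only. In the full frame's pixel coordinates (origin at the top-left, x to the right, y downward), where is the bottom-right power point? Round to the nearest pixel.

Content width = 2771 − 159 − 279 = 2333 px; content height = 4574 − 224 − 284 = 4066 px.
Bottom-right is two-thirds across and two-thirds down within the live area.
x = 159 + 2 × 2333/3 = 159 + 1555.33 ≈ 1714
y = 224 + 2 × 4066/3 = 224 + 2710.67 ≈ 2935

x = 1714 px, y = 2935 px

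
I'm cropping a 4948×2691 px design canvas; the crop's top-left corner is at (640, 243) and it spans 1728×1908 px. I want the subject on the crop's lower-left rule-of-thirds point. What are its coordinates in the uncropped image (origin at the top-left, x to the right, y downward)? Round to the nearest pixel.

x = 1216 px, y = 1515 px

One third of the crop width 1728 is 576.00 px.
One third of the crop height 1908 is 636.00 px.
The lower-left point is one-third across and two-thirds down within the crop:
x = 640 + 1 × 576.00 ≈ 1216; y = 243 + 2 × 636.00 ≈ 1515.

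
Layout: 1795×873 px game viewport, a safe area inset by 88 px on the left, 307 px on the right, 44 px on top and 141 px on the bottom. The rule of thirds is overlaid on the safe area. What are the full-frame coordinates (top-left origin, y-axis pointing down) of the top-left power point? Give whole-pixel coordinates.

x = 555 px, y = 273 px

Content width = 1795 − 88 − 307 = 1400 px; content height = 873 − 44 − 141 = 688 px.
Top-left is one-third across and one-third down within the safe area.
x = 88 + 1 × 1400/3 = 88 + 466.67 ≈ 555
y = 44 + 1 × 688/3 = 44 + 229.33 ≈ 273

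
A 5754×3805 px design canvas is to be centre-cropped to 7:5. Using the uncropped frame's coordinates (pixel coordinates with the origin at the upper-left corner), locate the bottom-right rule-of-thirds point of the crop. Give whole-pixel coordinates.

5754/3805 > 7/5, so the 7:5 crop keeps the full height 3805 and trims width to 3805 × 7/5 = 5327.00 px.
Left offset = (5754 − 5327.00)/2 = 213.50 px; top offset = 0.
Bottom-right is two-thirds across and two-thirds down within the crop:
x = 213.50 + 2 × 5327.00/3 ≈ 3765; y = 0.00 + 2 × 3805.00/3 ≈ 2537.

(3765, 2537)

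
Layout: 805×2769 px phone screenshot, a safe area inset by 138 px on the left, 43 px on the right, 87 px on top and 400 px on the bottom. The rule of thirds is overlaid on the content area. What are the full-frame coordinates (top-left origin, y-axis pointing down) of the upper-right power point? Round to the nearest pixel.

(554, 848)

Content width = 805 − 138 − 43 = 624 px; content height = 2769 − 87 − 400 = 2282 px.
Upper-right is two-thirds across and one-third down within the content area.
x = 138 + 2 × 624/3 = 138 + 416.00 ≈ 554
y = 87 + 1 × 2282/3 = 87 + 760.67 ≈ 848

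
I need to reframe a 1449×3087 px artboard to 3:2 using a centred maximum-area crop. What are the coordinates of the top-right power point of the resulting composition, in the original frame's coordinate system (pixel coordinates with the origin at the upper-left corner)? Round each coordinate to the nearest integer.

1449/3087 < 3/2, so the 3:2 crop keeps the full width 1449 and trims height to 1449 × 2/3 = 966.00 px.
Top offset = (3087 − 966.00)/2 = 1060.50 px; left offset = 0.
Top-right is two-thirds across and one-third down within the crop:
x = 0.00 + 2 × 1449.00/3 ≈ 966; y = 1060.50 + 1 × 966.00/3 ≈ 1383.

(966, 1383)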